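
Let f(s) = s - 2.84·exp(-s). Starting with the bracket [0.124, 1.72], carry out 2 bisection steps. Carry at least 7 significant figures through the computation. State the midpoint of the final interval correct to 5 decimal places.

1.12150

f(0.124000) = -2.384799, f(1.720000) = 1.211452 (opposite signs)
step 1: m = 0.922000, f(m) = -0.207533 < 0 → root in [0.922000, 1.720000]
step 2: m = 1.321000, f(m) = 0.563094 > 0 → root in [0.922000, 1.321000]
Midpoint of [0.922000, 1.321000] = 1.121500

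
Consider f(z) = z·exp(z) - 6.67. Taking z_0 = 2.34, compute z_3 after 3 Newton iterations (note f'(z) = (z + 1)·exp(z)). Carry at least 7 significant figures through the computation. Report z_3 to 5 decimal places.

1.49831

z_0 = 2.340000: f = 17.622094, f' = 34.673330 → z_1 = 2.340000 - (17.622094)/(34.673330) = 1.831768
z_1 = 1.831768: f = 4.769242, f' = 17.684160 → z_2 = 1.831768 - (4.769242)/(17.684160) = 1.562078
z_2 = 1.562078: f = 0.779113, f' = 12.217834 → z_3 = 1.562078 - (0.779113)/(12.217834) = 1.498309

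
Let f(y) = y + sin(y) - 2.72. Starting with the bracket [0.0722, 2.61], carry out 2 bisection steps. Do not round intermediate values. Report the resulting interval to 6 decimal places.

[1.341100, 1.975550]

f(0.072200) = -2.575663, f(2.610000) = 0.396907 (opposite signs)
step 1: m = 1.341100, f(m) = -0.405164 < 0 → root in [1.341100, 2.610000]
step 2: m = 1.975550, f(m) = 0.174749 > 0 → root in [1.341100, 1.975550]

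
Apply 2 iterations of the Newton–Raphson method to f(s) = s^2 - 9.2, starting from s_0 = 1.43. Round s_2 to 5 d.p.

f'(s) = 2s
s_0 = 1.430000: f = -7.155100, f' = 2.860000 → s_1 = 1.430000 - (-7.155100)/(2.860000) = 3.931783
s_1 = 3.931783: f = 6.258919, f' = 7.863566 → s_2 = 3.931783 - (6.258919)/(7.863566) = 3.135844

3.13584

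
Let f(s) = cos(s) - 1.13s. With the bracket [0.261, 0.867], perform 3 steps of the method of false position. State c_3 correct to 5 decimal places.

0.68518

f(0.261000) = 0.671202, f(0.867000) = -0.332593
step 1: c = 0.666211, f(c) = 0.033351 > 0 → new bracket [0.666211, 0.867000]
step 2: c = 0.684510, f(c) = 0.001233 > 0 → new bracket [0.684510, 0.867000]
step 3: c = 0.685184, f(c) = 0.000045 > 0 → new bracket [0.685184, 0.867000]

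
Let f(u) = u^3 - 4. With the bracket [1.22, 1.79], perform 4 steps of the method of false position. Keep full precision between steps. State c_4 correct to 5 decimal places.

False-position update: c = (a·f(b) − b·f(a))/(f(b) − f(a)); replace the endpoint whose sign matches f(c).
f(1.220000) = -2.184152, f(1.790000) = 1.735339
step 1: c = 1.537635, f(c) = -0.364538 < 0 → new bracket [1.537635, 1.790000]
step 2: c = 1.581445, f(c) = -0.044854 < 0 → new bracket [1.581445, 1.790000]
step 3: c = 1.586700, f(c) = -0.005297 < 0 → new bracket [1.586700, 1.790000]
step 4: c = 1.587319, f(c) = -0.000622 < 0 → new bracket [1.587319, 1.790000]

1.58732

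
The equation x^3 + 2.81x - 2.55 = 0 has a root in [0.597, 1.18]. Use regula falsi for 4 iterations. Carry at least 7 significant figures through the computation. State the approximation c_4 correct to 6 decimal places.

f(0.597000) = -0.659654, f(1.180000) = 2.408832
step 1: c = 0.722332, f(c) = -0.143362 < 0 → new bracket [0.722332, 1.180000]
step 2: c = 0.748040, f(c) = -0.029432 < 0 → new bracket [0.748040, 1.180000]
step 3: c = 0.753254, f(c) = -0.005966 < 0 → new bracket [0.753254, 1.180000]
step 4: c = 0.754308, f(c) = -0.001206 < 0 → new bracket [0.754308, 1.180000]

0.754308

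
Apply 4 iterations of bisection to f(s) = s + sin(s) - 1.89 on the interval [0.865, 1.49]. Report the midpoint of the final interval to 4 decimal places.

f(0.865000) = -0.263905, f(1.490000) = 0.596738 (opposite signs)
step 1: m = 1.177500, f(m) = 0.211151 > 0 → root in [0.865000, 1.177500]
step 2: m = 1.021250, f(m) = -0.015988 < 0 → root in [1.021250, 1.177500]
step 3: m = 1.099375, f(m) = 0.100299 > 0 → root in [1.021250, 1.099375]
step 4: m = 1.060312, f(m) = 0.042821 > 0 → root in [1.021250, 1.060312]
Midpoint of [1.021250, 1.060312] = 1.040781

1.0408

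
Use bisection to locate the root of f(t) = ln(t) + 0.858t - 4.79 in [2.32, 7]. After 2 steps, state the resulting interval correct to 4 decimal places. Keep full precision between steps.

[3.4900, 4.6600]

f(2.320000) = -1.957873, f(7.000000) = 3.161910 (opposite signs)
step 1: m = 4.660000, f(m) = 0.747295 > 0 → root in [2.320000, 4.660000]
step 2: m = 3.490000, f(m) = -0.545678 < 0 → root in [3.490000, 4.660000]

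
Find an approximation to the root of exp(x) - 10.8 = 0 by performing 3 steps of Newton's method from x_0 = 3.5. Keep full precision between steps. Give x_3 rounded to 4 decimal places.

2.3832

f'(x) = exp(x)
x_0 = 3.500000: f = 22.315452, f' = 33.115452 → x_1 = 3.500000 - (22.315452)/(33.115452) = 2.826132
x_1 = 2.826132: f = 6.080038, f' = 16.880038 → x_2 = 2.826132 - (6.080038)/(16.880038) = 2.465941
x_2 = 2.465941: f = 0.974554, f' = 11.774554 → x_3 = 2.465941 - (0.974554)/(11.774554) = 2.383173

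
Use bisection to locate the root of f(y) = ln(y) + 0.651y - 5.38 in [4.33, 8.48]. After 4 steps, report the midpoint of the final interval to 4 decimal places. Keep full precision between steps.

f(4.330000) = -1.095602, f(8.480000) = 2.278190 (opposite signs)
step 1: m = 6.405000, f(m) = 0.646734 > 0 → root in [4.330000, 6.405000]
step 2: m = 5.367500, f(m) = -0.205395 < 0 → root in [5.367500, 6.405000]
step 3: m = 5.886250, f(m) = 0.224568 > 0 → root in [5.367500, 5.886250]
step 4: m = 5.626875, f(m) = 0.010650 > 0 → root in [5.367500, 5.626875]
Midpoint of [5.367500, 5.626875] = 5.497187

5.4972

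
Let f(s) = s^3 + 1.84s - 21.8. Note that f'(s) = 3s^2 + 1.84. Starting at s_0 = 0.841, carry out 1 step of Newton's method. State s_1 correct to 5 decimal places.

5.80277

Newton update: s ← s − f(s)/f'(s).
s_0 = 0.841000: f = -19.657737, f' = 3.961843 → s_1 = 0.841000 - (-19.657737)/(3.961843) = 5.802766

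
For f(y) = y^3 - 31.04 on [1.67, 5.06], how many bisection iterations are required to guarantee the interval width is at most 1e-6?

22

Initial width b − a = 5.06 − 1.67 = 3.390000.
After n steps the width is (b−a)/2^n; need (b−a)/2^n ≤ 1e-6.
So n ≥ log₂(3.390000/1e-6) = log₂(3390000.0000) ≈ 21.6929.
Hence n = 22.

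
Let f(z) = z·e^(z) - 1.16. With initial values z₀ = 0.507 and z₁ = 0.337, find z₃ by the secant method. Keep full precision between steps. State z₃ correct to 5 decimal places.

0.61472

Secant update: z_(k+1) = z_k − f(z_k)·(z_k − z_(k-1))/(f(z_k) − f(z_(k-1))).
f(z_0) = -0.318226, f(z_1) = -0.687951
z_2 = 0.337000 - (-0.687951)·(0.337000 - 0.507000)/(-0.687951 - (-0.318226)) = 0.653321; f(z_2) = 0.095626
z_3 = 0.653321 - (0.095626)·(0.653321 - 0.337000)/(0.095626 - (-0.687951)) = 0.614718; f(z_3) = -0.023304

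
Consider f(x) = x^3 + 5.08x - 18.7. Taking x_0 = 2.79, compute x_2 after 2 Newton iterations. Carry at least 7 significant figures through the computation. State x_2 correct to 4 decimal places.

2.0391

f'(x) = 3x^2 + 5.08
x_0 = 2.790000: f = 17.190839, f' = 28.432300 → x_1 = 2.790000 - (17.190839)/(28.432300) = 2.185376
x_1 = 2.185376: f = 2.838786, f' = 19.407610 → x_2 = 2.185376 - (2.838786)/(19.407610) = 2.039105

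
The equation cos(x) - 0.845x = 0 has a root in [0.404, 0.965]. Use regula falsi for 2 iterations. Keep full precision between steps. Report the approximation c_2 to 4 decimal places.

f(0.404000) = 0.578116, f(0.965000) = -0.246008
step 1: c = 0.797537, f(c) = 0.024553 > 0 → new bracket [0.797537, 0.965000]
step 2: c = 0.812734, f(c) = 0.000756 > 0 → new bracket [0.812734, 0.965000]

0.8127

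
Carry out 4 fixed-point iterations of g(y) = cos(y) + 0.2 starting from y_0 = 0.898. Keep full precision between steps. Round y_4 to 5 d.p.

0.86952

y_1 = g(0.898000) = 0.823175
y_2 = g(0.823175) = 0.879896
y_3 = g(0.879896) = 0.837231
y_4 = g(0.837231) = 0.869522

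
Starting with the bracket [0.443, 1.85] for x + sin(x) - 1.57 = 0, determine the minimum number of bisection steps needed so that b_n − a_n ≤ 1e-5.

Initial width b − a = 1.85 − 0.443 = 1.407000.
After n steps the width is (b−a)/2^n; need (b−a)/2^n ≤ 1e-5.
So n ≥ log₂(1.407000/1e-5) = log₂(140700.0000) ≈ 17.1023.
Hence n = 18.

18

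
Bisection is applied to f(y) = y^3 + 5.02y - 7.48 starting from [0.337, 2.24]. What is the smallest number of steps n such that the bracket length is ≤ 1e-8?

Initial width b − a = 2.24 − 0.337 = 1.903000.
After n steps the width is (b−a)/2^n; need (b−a)/2^n ≤ 1e-8.
So n ≥ log₂(1.903000/1e-8) = log₂(190300000.0000) ≈ 27.5037.
Hence n = 28.

28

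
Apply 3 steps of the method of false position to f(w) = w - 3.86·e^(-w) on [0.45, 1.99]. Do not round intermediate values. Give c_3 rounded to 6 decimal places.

f(0.450000) = -2.011245, f(1.990000) = 1.462356
step 1: c = 1.341673, f(c) = 0.332639 > 0 → new bracket [0.450000, 1.341673]
step 2: c = 1.215129, f(c) = 0.069976 > 0 → new bracket [0.450000, 1.215129]
step 3: c = 1.189403, f(c) = 0.014408 > 0 → new bracket [0.450000, 1.189403]

1.189403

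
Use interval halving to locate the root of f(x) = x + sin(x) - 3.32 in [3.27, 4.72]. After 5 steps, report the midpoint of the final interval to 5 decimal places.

4.19891

f(3.270000) = -0.178055, f(4.720000) = 0.400029 (opposite signs)
step 1: m = 3.995000, f(m) = -0.078525 < 0 → root in [3.995000, 4.720000]
step 2: m = 4.357500, f(m) = 0.099815 > 0 → root in [3.995000, 4.357500]
step 3: m = 4.176250, f(m) = -0.003437 < 0 → root in [4.176250, 4.357500]
step 4: m = 4.266875, f(m) = 0.044486 > 0 → root in [4.176250, 4.266875]
step 5: m = 4.221562, f(m) = 0.019619 > 0 → root in [4.176250, 4.221562]
Midpoint of [4.176250, 4.221562] = 4.198906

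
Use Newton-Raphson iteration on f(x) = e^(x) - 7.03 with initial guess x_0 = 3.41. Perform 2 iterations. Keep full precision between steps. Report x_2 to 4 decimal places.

Newton update: x ← x − f(x)/f'(x).
f'(x) = e^(x)
x_0 = 3.410000: f = 23.235244, f' = 30.265244 → x_1 = 3.410000 - (23.235244)/(30.265244) = 2.642280
x_1 = 2.642280: f = 7.015185, f' = 14.045185 → x_2 = 2.642280 - (7.015185)/(14.045185) = 2.142807

2.1428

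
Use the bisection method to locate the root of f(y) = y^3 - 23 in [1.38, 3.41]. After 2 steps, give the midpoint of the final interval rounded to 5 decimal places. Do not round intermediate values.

2.64875

f(1.380000) = -20.371928, f(3.410000) = 16.651821 (opposite signs)
step 1: m = 2.395000, f(m) = -9.262220 < 0 → root in [2.395000, 3.410000]
step 2: m = 2.902500, f(m) = 1.452129 > 0 → root in [2.395000, 2.902500]
Midpoint of [2.395000, 2.902500] = 2.648750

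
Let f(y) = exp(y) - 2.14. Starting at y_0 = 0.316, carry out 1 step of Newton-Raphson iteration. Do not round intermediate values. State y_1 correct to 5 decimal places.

Newton update: y ← y − f(y)/f'(y).
f'(y) = exp(y)
y_0 = 0.316000: f = -0.768370, f' = 1.371630 → y_1 = 0.316000 - (-0.768370)/(1.371630) = 0.876187

0.87619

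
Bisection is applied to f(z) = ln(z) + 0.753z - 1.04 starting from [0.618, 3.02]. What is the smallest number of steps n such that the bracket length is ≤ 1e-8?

Initial width b − a = 3.02 − 0.618 = 2.402000.
After n steps the width is (b−a)/2^n; need (b−a)/2^n ≤ 1e-8.
So n ≥ log₂(2.402000/1e-8) = log₂(240200000.0000) ≈ 27.8397.
Hence n = 28.

28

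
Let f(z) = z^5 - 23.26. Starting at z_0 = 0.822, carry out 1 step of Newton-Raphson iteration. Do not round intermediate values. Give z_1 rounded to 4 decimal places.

10.8471

Newton update: z ← z − f(z)/f'(z).
f'(z) = 5z^4
z_0 = 0.822000: f = -22.884717, f' = 2.282744 → z_1 = 0.822000 - (-22.884717)/(2.282744) = 10.847090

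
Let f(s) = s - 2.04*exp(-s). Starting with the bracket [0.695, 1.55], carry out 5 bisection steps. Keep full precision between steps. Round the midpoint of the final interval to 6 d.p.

f(0.695000) = -0.323112, f(1.550000) = 1.117014 (opposite signs)
step 1: m = 1.122500, f(m) = 0.458551 > 0 → root in [0.695000, 1.122500]
step 2: m = 0.908750, f(m) = 0.086574 > 0 → root in [0.695000, 0.908750]
step 3: m = 0.801875, f(m) = -0.113039 < 0 → root in [0.801875, 0.908750]
step 4: m = 0.855312, f(m) = -0.011994 < 0 → root in [0.855312, 0.908750]
step 5: m = 0.882031, f(m) = 0.037591 > 0 → root in [0.855312, 0.882031]
Midpoint of [0.855312, 0.882031] = 0.868672

0.868672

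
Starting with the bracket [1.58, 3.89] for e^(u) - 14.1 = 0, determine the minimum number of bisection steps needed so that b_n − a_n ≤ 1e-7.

Initial width b − a = 3.89 − 1.58 = 2.310000.
After n steps the width is (b−a)/2^n; need (b−a)/2^n ≤ 1e-7.
So n ≥ log₂(2.310000/1e-7) = log₂(23100000.0000) ≈ 24.4614.
Hence n = 25.

25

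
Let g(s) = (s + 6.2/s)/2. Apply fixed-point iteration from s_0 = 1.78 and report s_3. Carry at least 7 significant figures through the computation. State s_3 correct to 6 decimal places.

2.489983

s_1 = g(1.780000) = 2.631573
s_2 = g(2.631573) = 2.493789
s_3 = g(2.493789) = 2.489983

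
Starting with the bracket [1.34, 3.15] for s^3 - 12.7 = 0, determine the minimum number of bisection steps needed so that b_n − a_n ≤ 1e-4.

15

Initial width b − a = 3.15 − 1.34 = 1.810000.
After n steps the width is (b−a)/2^n; need (b−a)/2^n ≤ 1e-4.
So n ≥ log₂(1.810000/1e-4) = log₂(18100.0000) ≈ 14.1437.
Hence n = 15.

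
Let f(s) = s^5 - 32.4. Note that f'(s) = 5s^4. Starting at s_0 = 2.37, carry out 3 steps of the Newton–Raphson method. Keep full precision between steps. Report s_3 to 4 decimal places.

s_0 = 2.370000: f = 42.372470, f' = 157.747828 → s_1 = 2.370000 - (42.372470)/(157.747828) = 2.101391
s_1 = 2.101391: f = 8.576461, f' = 97.498416 → s_2 = 2.101391 - (8.576461)/(97.498416) = 2.013426
s_2 = 2.013426: f = 0.688595, f' = 82.169883 → s_3 = 2.013426 - (0.688595)/(82.169883) = 2.005046

2.0050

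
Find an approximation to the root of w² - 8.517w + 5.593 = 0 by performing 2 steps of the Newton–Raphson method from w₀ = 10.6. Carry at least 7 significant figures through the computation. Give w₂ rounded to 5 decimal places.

7.84588

Newton update: w ← w − f(w)/f'(w).
f'(w) = 2w - 8.517
w_0 = 10.600000: f = 27.672800, f' = 12.683000 → w_1 = 10.600000 - (27.672800)/(12.683000) = 8.418119
w_1 = 8.418119: f = 4.760606, f' = 8.319237 → w_2 = 8.418119 - (4.760606)/(8.319237) = 7.845878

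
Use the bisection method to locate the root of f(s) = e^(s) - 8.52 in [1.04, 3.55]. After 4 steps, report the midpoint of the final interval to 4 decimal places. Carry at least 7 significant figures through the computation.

2.2166

f(1.040000) = -5.690783, f(3.550000) = 26.293317 (opposite signs)
step 1: m = 2.295000, f(m) = 1.404436 > 0 → root in [1.040000, 2.295000]
step 2: m = 1.667500, f(m) = -3.221096 < 0 → root in [1.667500, 2.295000]
step 3: m = 1.981250, f(m) = -1.268198 < 0 → root in [1.981250, 2.295000]
step 4: m = 2.138125, f(m) = -0.036484 < 0 → root in [2.138125, 2.295000]
Midpoint of [2.138125, 2.295000] = 2.216563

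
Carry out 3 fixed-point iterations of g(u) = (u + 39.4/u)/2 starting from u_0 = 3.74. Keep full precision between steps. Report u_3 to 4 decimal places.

6.2772

u_1 = g(3.740000) = 7.137380
u_2 = g(7.137380) = 6.328806
u_3 = g(6.328806) = 6.277154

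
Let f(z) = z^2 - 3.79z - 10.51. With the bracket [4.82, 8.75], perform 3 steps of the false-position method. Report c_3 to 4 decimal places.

f(4.820000) = -5.545400, f(8.750000) = 32.890000
step 1: c = 5.387014, f(c) = -1.906861 < 0 → new bracket [5.387014, 8.750000]
step 2: c = 5.571305, f(c) = -0.585805 < 0 → new bracket [5.571305, 8.750000]
step 3: c = 5.626930, f(c) = -0.173721 < 0 → new bracket [5.626930, 8.750000]

5.6269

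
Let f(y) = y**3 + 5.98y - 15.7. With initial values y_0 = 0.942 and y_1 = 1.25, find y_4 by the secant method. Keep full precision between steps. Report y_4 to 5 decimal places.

Secant update: y_(k+1) = y_k − f(y_k)·(y_k − y_(k-1))/(f(y_k) − f(y_(k-1))).
f(y_0) = -9.230943, f(y_1) = -6.271875
y_2 = 1.250000 - (-6.271875)·(1.250000 - 0.942000)/(-6.271875 - (-9.230943)) = 1.902820; f(y_2) = 2.568442
y_3 = 1.902820 - (2.568442)·(1.902820 - 1.250000)/(2.568442 - (-6.271875)) = 1.713151; f(y_3) = -0.427452
y_4 = 1.713151 - (-0.427452)·(1.713151 - 1.902820)/(-0.427452 - (2.568442)) = 1.740213; f(y_4) = -0.023569

1.74021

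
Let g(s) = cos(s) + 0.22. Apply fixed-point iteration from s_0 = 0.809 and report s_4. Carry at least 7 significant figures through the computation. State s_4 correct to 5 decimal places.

0.84767

s_1 = g(0.809000) = 0.910222
s_2 = g(0.910222) = 0.833570
s_3 = g(0.833570) = 0.892237
s_4 = g(0.892237) = 0.847672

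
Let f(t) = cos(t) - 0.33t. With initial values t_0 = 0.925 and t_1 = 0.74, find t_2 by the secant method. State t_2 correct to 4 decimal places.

1.2026

f(t_0) = 0.296585, f(t_1) = 0.494269
t_2 = 0.740000 - (0.494269)·(0.740000 - 0.925000)/(0.494269 - (0.296585)) = 1.202555; f(t_2) = -0.036868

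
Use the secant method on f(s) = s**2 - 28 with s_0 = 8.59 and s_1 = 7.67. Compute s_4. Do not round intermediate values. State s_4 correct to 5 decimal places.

5.29520

Secant update: s_(k+1) = s_k − f(s_k)·(s_k − s_(k-1))/(f(s_k) − f(s_(k-1))).
f(s_0) = 45.788100, f(s_1) = 30.828900
s_2 = 7.670000 - (30.828900)·(7.670000 - 8.590000)/(30.828900 - (45.788100)) = 5.774004; f(s_2) = 5.339119
s_3 = 5.774004 - (5.339119)·(5.774004 - 7.670000)/(5.339119 - (30.828900)) = 5.376866; f(s_3) = 0.910690
s_4 = 5.376866 - (0.910690)·(5.376866 - 5.774004)/(0.910690 - (5.339119)) = 5.295196; f(s_4) = 0.039104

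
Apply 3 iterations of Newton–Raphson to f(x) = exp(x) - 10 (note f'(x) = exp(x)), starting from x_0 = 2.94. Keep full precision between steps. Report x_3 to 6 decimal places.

x_0 = 2.940000: f = 8.915846, f' = 18.915846 → x_1 = 2.940000 - (8.915846)/(18.915846) = 2.468657
x_1 = 2.468657: f = 1.806583, f' = 11.806583 → x_2 = 2.468657 - (1.806583)/(11.806583) = 2.315642
x_2 = 2.315642: f = 0.131429, f' = 10.131429 → x_3 = 2.315642 - (0.131429)/(10.131429) = 2.302670

2.302670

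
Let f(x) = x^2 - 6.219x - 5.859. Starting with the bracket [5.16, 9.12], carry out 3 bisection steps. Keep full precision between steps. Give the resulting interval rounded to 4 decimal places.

f(5.160000) = -11.323440, f(9.120000) = 20.598120 (opposite signs)
step 1: m = 7.140000, f(m) = 0.716940 > 0 → root in [5.160000, 7.140000]
step 2: m = 6.150000, f(m) = -6.283350 < 0 → root in [6.150000, 7.140000]
step 3: m = 6.645000, f(m) = -3.028230 < 0 → root in [6.645000, 7.140000]

[6.6450, 7.1400]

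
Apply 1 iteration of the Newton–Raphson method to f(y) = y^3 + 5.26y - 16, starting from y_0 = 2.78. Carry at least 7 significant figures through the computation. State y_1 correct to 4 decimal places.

2.0731

f'(y) = 3y^2 + 5.26
y_0 = 2.780000: f = 20.107752, f' = 28.445200 → y_1 = 2.780000 - (20.107752)/(28.445200) = 2.073106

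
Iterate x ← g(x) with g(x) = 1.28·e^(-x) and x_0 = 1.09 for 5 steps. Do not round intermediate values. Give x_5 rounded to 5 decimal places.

x_1 = g(1.090000) = 0.430357
x_2 = g(0.430357) = 0.832354
x_3 = g(0.832354) = 0.556831
x_4 = g(0.556831) = 0.733469
x_5 = g(0.733469) = 0.614708

0.61471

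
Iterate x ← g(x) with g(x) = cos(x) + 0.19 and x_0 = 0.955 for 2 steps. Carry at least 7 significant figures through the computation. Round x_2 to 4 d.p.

0.9096

x_1 = g(0.955000) = 0.767609
x_2 = g(0.767609) = 0.909573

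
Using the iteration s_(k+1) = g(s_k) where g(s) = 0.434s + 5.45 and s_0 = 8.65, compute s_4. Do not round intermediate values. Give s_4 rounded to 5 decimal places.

9.59424

s_1 = g(8.650000) = 9.204100
s_2 = g(9.204100) = 9.444579
s_3 = g(9.444579) = 9.548947
s_4 = g(9.548947) = 9.594243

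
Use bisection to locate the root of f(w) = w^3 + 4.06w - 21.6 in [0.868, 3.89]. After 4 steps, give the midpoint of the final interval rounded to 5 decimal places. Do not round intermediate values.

2.28456

f(0.868000) = -17.421948, f(3.890000) = 53.057269 (opposite signs)
step 1: m = 2.379000, f(m) = 1.523026 > 0 → root in [0.868000, 2.379000]
step 2: m = 1.623500, f(m) = -10.729446 < 0 → root in [1.623500, 2.379000]
step 3: m = 2.001250, f(m) = -5.459916 < 0 → root in [2.001250, 2.379000]
step 4: m = 2.190125, f(m) = -2.202835 < 0 → root in [2.190125, 2.379000]
Midpoint of [2.190125, 2.379000] = 2.284562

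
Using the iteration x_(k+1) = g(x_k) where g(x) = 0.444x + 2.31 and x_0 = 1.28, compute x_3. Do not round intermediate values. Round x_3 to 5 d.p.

x_1 = g(1.280000) = 2.878320
x_2 = g(2.878320) = 3.587974
x_3 = g(3.587974) = 3.903060

3.90306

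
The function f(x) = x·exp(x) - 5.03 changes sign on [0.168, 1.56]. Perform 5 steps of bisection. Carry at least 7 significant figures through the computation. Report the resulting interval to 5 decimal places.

[1.29900, 1.34250]

f(0.168000) = -4.831267, f(1.560000) = 2.393761 (opposite signs)
step 1: m = 0.864000, f(m) = -2.980046 < 0 → root in [0.864000, 1.560000]
step 2: m = 1.212000, f(m) = -0.957440 < 0 → root in [1.212000, 1.560000]
step 3: m = 1.386000, f(m) = 0.512368 > 0 → root in [1.212000, 1.386000]
step 4: m = 1.299000, f(m) = -0.268348 < 0 → root in [1.299000, 1.386000]
step 5: m = 1.342500, f(m) = 0.109900 > 0 → root in [1.299000, 1.342500]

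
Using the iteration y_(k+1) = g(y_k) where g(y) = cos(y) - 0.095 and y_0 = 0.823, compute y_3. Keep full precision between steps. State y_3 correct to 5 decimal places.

0.64435

y_1 = g(0.823000) = 0.585025
y_2 = g(0.585025) = 0.738698
y_3 = g(0.738698) = 0.644346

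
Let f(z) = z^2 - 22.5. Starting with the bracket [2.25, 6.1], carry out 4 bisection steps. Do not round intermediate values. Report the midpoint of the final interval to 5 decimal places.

f(2.250000) = -17.437500, f(6.100000) = 14.710000 (opposite signs)
step 1: m = 4.175000, f(m) = -5.069375 < 0 → root in [4.175000, 6.100000]
step 2: m = 5.137500, f(m) = 3.893906 > 0 → root in [4.175000, 5.137500]
step 3: m = 4.656250, f(m) = -0.819336 < 0 → root in [4.656250, 5.137500]
step 4: m = 4.896875, f(m) = 1.479385 > 0 → root in [4.656250, 4.896875]
Midpoint of [4.656250, 4.896875] = 4.776562

4.77656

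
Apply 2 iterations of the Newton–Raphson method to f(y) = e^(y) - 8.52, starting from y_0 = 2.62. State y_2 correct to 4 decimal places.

f'(y) = e^(y)
y_0 = 2.620000: f = 5.215724, f' = 13.735724 → y_1 = 2.620000 - (5.215724)/(13.735724) = 2.240280
y_1 = 2.240280: f = 0.875965, f' = 9.395965 → y_2 = 2.240280 - (0.875965)/(9.395965) = 2.147053

2.1471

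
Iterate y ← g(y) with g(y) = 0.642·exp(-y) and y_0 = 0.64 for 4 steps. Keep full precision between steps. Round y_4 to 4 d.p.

0.4277

y_1 = g(0.640000) = 0.338522
y_2 = g(0.338522) = 0.457633
y_3 = g(0.457633) = 0.406245
y_4 = g(0.406245) = 0.427666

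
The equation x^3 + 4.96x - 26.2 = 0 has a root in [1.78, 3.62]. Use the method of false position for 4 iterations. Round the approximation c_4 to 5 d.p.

False-position update: c = (a·f(b) − b·f(a))/(f(b) − f(a)); replace the endpoint whose sign matches f(c).
f(1.780000) = -11.731448, f(3.620000) = 39.193128
step 1: c = 2.203879, f(c) = -4.564335 < 0 → new bracket [2.203879, 3.620000]
step 2: c = 2.351595, f(c) = -1.531781 < 0 → new bracket [2.351595, 3.620000]
step 3: c = 2.399303, f(c) = -0.487500 < 0 → new bracket [2.399303, 3.620000]
step 4: c = 2.414300, f(c) = -0.152495 < 0 → new bracket [2.414300, 3.620000]

2.41430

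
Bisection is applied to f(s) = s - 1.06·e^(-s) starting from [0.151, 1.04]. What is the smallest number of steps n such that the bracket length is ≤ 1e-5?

17

Initial width b − a = 1.04 − 0.151 = 0.889000.
After n steps the width is (b−a)/2^n; need (b−a)/2^n ≤ 1e-5.
So n ≥ log₂(0.889000/1e-5) = log₂(88900.0000) ≈ 16.4399.
Hence n = 17.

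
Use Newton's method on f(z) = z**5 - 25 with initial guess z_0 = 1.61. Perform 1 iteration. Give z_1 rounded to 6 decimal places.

2.032160

Newton update: z ← z − f(z)/f'(z).
f'(z) = 5z**4
z_0 = 1.610000: f = -14.182438, f' = 33.594912 → z_1 = 1.610000 - (-14.182438)/(33.594912) = 2.032160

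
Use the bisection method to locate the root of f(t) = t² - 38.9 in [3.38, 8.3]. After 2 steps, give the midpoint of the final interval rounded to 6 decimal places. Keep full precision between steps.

6.455000

f(3.380000) = -27.475600, f(8.300000) = 29.990000 (opposite signs)
step 1: m = 5.840000, f(m) = -4.794400 < 0 → root in [5.840000, 8.300000]
step 2: m = 7.070000, f(m) = 11.084900 > 0 → root in [5.840000, 7.070000]
Midpoint of [5.840000, 7.070000] = 6.455000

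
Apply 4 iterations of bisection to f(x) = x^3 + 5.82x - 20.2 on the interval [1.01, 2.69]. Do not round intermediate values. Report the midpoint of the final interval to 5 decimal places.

f(1.010000) = -13.291499, f(2.690000) = 14.920909 (opposite signs)
step 1: m = 1.850000, f(m) = -3.101375 < 0 → root in [1.850000, 2.690000]
step 2: m = 2.270000, f(m) = 4.708483 > 0 → root in [1.850000, 2.270000]
step 3: m = 2.060000, f(m) = 0.531016 > 0 → root in [1.850000, 2.060000]
step 4: m = 1.955000, f(m) = -1.349841 < 0 → root in [1.955000, 2.060000]
Midpoint of [1.955000, 2.060000] = 2.007500

2.00750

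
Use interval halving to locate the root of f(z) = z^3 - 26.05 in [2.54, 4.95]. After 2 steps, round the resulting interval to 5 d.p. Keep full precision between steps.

[2.54000, 3.14250]

f(2.540000) = -9.662936, f(4.950000) = 95.237375 (opposite signs)
step 1: m = 3.745000, f(m) = 26.473719 > 0 → root in [2.540000, 3.745000]
step 2: m = 3.142500, f(m) = 4.983150 > 0 → root in [2.540000, 3.142500]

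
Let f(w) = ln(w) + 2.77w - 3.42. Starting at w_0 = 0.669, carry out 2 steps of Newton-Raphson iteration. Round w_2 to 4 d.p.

1.1759

f'(w) = 1/w + 2.77
w_0 = 0.669000: f = -1.968841, f' = 4.264768 → w_1 = 0.669000 - (-1.968841)/(4.264768) = 1.130653
w_1 = 1.130653: f = -0.165297, f' = 3.654445 → w_2 = 1.130653 - (-0.165297)/(3.654445) = 1.175884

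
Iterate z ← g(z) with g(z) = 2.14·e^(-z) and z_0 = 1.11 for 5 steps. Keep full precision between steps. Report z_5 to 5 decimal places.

0.77368

z_1 = g(1.110000) = 0.705256
z_2 = g(0.705256) = 1.057122
z_3 = g(1.057122) = 0.743553
z_4 = g(0.743553) = 1.017403
z_5 = g(1.017403) = 0.773680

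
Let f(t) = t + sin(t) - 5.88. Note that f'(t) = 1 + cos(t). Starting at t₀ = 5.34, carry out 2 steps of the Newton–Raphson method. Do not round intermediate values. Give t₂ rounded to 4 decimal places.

t_0 = 5.340000: f = -1.349433, f' = 1.587213 → t_1 = 5.340000 - (-1.349433)/(1.587213) = 6.190190
t_1 = 6.190190: f = 0.217329, f' = 1.995679 → t_2 = 6.190190 - (0.217329)/(1.995679) = 6.081290

6.0813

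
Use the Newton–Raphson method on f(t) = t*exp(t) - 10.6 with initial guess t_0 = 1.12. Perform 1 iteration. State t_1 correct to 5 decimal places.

2.22310

f'(t) = (t+1)*exp(t)
t_0 = 1.120000: f = -7.167363, f' = 6.497491 → t_1 = 1.120000 - (-7.167363)/(6.497491) = 2.223097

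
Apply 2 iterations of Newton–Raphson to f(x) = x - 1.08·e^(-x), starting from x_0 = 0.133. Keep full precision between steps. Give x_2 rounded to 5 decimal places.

f'(x) = 1 + 1.08·e^(-x)
x_0 = 0.133000: f = -0.812502, f' = 1.945502 → x_1 = 0.133000 - (-0.812502)/(1.945502) = 0.550631
x_1 = 0.550631: f = -0.072082, f' = 1.622713 → x_2 = 0.550631 - (-0.072082)/(1.622713) = 0.595052

0.59505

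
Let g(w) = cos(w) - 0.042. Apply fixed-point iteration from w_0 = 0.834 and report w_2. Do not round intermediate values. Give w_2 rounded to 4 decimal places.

0.7661

w_1 = g(0.834000) = 0.629919
w_2 = g(0.629919) = 0.766075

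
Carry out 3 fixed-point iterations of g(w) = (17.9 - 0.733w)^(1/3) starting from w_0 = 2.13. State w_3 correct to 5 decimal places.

2.52254

w_1 = g(2.130000) = 2.537499
w_2 = g(2.537499) = 2.521941
w_3 = g(2.521941) = 2.522538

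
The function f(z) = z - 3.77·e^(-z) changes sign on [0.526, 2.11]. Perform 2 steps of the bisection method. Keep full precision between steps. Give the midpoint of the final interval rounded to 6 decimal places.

1.120000

f(0.526000) = -1.701935, f(2.110000) = 1.652933 (opposite signs)
step 1: m = 1.318000, f(m) = 0.308884 > 0 → root in [0.526000, 1.318000]
step 2: m = 0.922000, f(m) = -0.577415 < 0 → root in [0.922000, 1.318000]
Midpoint of [0.922000, 1.318000] = 1.120000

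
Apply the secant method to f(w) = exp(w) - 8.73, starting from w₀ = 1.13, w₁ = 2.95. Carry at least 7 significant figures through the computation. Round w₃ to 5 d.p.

f(w_0) = -5.634343, f(w_1) = 10.375954
w_2 = 2.950000 - (10.375954)·(2.950000 - 1.130000)/(10.375954 - (-5.634343)) = 1.770494; f(w_2) = -2.856244
w_3 = 1.770494 - (-2.856244)·(1.770494 - 2.950000)/(-2.856244 - (10.375954)) = 2.025097; f(w_3) = -1.153152

2.02510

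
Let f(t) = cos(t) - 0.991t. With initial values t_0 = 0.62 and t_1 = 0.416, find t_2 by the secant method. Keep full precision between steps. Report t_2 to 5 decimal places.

f(t_0) = 0.199458, f(t_1) = 0.502457
t_2 = 0.416000 - (0.502457)·(0.416000 - 0.620000)/(0.502457 - (0.199458)) = 0.754290; f(t_2) = -0.018743

0.75429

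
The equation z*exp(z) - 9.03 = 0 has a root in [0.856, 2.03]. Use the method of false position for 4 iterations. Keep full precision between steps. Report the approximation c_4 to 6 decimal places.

1.678764

False-position update: c = (a·f(b) − b·f(a))/(f(b) − f(a)); replace the endpoint whose sign matches f(c).
f(0.856000) = -7.015210, f(2.030000) = 6.426595
step 1: c = 1.468705, f(c) = -2.650527 < 0 → new bracket [1.468705, 2.030000]
step 2: c = 1.632603, f(c) = -0.675676 < 0 → new bracket [1.632603, 2.030000]
step 3: c = 1.670410, f(c) = -0.152866 < 0 → new bracket [1.670410, 2.030000]
step 4: c = 1.678764, f(c) = -0.033618 < 0 → new bracket [1.678764, 2.030000]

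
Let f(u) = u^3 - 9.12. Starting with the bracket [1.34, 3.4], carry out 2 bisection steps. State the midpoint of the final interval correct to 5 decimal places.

f(1.340000) = -6.713896, f(3.400000) = 30.184000 (opposite signs)
step 1: m = 2.370000, f(m) = 4.192053 > 0 → root in [1.340000, 2.370000]
step 2: m = 1.855000, f(m) = -2.736899 < 0 → root in [1.855000, 2.370000]
Midpoint of [1.855000, 2.370000] = 2.112500

2.11250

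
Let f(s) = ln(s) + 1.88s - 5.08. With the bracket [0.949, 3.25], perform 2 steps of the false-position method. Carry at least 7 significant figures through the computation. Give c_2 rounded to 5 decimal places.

2.27265

f(0.949000) = -3.348226, f(3.250000) = 2.208655
step 1: c = 2.335438, f(c) = 0.158822 > 0 → new bracket [0.949000, 2.335438]
step 2: c = 2.272651, f(c) = 0.013530 > 0 → new bracket [0.949000, 2.272651]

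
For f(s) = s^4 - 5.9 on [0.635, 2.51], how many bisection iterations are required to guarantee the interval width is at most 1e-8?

28

Initial width b − a = 2.51 − 0.635 = 1.875000.
After n steps the width is (b−a)/2^n; need (b−a)/2^n ≤ 1e-8.
So n ≥ log₂(1.875000/1e-8) = log₂(187500000.0000) ≈ 27.4823.
Hence n = 28.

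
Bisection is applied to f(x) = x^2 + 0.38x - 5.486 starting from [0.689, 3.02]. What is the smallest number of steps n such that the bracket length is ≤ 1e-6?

Initial width b − a = 3.02 − 0.689 = 2.331000.
After n steps the width is (b−a)/2^n; need (b−a)/2^n ≤ 1e-6.
So n ≥ log₂(2.331000/1e-6) = log₂(2331000.0000) ≈ 21.1525.
Hence n = 22.

22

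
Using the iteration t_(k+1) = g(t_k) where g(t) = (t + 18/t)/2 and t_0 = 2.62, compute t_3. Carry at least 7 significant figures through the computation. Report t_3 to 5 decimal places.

4.24272

t_1 = g(2.620000) = 4.745115
t_2 = g(4.745115) = 4.269245
t_3 = g(4.269245) = 4.242724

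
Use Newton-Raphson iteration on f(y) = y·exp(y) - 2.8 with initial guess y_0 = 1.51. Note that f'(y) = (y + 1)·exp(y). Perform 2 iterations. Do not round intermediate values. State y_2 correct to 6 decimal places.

1.028363

Newton update: y ← y − f(y)/f'(y).
y_0 = 1.510000: f = 4.035363, f' = 11.362094 → y_1 = 1.510000 - (4.035363)/(11.362094) = 1.154840
y_1 = 1.154840: f = 0.864902, f' = 6.838417 → y_2 = 1.154840 - (0.864902)/(6.838417) = 1.028363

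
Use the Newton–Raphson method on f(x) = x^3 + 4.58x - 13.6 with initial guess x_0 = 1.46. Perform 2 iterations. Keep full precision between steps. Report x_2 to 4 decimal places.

1.7669

Newton update: x ← x − f(x)/f'(x).
f'(x) = 3x^2 + 4.58
x_0 = 1.460000: f = -3.801064, f' = 10.974800 → x_1 = 1.460000 - (-3.801064)/(10.974800) = 1.806345
x_1 = 1.806345: f = 0.566947, f' = 14.368644 → x_2 = 1.806345 - (0.566947)/(14.368644) = 1.766887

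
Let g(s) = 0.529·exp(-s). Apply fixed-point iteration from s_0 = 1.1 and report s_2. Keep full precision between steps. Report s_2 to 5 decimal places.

0.44359

s_1 = g(1.100000) = 0.176089
s_2 = g(0.176089) = 0.443590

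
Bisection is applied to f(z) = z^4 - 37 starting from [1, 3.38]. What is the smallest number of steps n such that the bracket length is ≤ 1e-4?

15

Initial width b − a = 3.38 − 1 = 2.380000.
After n steps the width is (b−a)/2^n; need (b−a)/2^n ≤ 1e-4.
So n ≥ log₂(2.380000/1e-4) = log₂(23800.0000) ≈ 14.5387.
Hence n = 15.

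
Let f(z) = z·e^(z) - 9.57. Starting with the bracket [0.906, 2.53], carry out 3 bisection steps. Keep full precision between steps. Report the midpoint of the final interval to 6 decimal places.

f(0.906000) = -7.328189, f(2.530000) = 22.190371 (opposite signs)
step 1: m = 1.718000, f(m) = 0.005051 > 0 → root in [0.906000, 1.718000]
step 2: m = 1.312000, f(m) = -4.697765 < 0 → root in [1.312000, 1.718000]
step 3: m = 1.515000, f(m) = -2.677627 < 0 → root in [1.515000, 1.718000]
Midpoint of [1.515000, 1.718000] = 1.616500

1.616500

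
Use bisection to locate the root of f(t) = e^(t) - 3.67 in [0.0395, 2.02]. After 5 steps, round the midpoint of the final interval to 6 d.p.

f(0.039500) = -2.629710, f(2.020000) = 3.868325 (opposite signs)
step 1: m = 1.029750, f(m) = -0.869634 < 0 → root in [1.029750, 2.020000]
step 2: m = 1.524875, f(m) = 0.924569 > 0 → root in [1.029750, 1.524875]
step 3: m = 1.277312, f(m) = -0.083013 < 0 → root in [1.277312, 1.524875]
step 4: m = 1.401094, f(m) = 0.389638 > 0 → root in [1.277312, 1.401094]
step 5: m = 1.339203, f(m) = 0.146001 > 0 → root in [1.277312, 1.339203]
Midpoint of [1.277312, 1.339203] = 1.308258

1.308258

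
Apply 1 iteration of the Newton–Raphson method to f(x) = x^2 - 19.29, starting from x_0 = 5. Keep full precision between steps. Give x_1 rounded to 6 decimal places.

4.429000

Newton update: x ← x − f(x)/f'(x).
f'(x) = 2x
x_0 = 5.000000: f = 5.710000, f' = 10.000000 → x_1 = 5.000000 - (5.710000)/(10.000000) = 4.429000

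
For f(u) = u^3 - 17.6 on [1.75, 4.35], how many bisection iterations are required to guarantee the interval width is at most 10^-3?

12

Initial width b − a = 4.35 − 1.75 = 2.600000.
After n steps the width is (b−a)/2^n; need (b−a)/2^n ≤ 10^-3.
So n ≥ log₂(2.600000/10^-3) = log₂(2600.0000) ≈ 11.3443.
Hence n = 12.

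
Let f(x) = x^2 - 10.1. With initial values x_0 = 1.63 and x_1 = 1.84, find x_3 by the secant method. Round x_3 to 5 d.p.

3.03580

f(x_0) = -7.443100, f(x_1) = -6.714400
x_2 = 1.840000 - (-6.714400)·(1.840000 - 1.630000)/(-6.714400 - (-7.443100)) = 3.774986; f(x_2) = 4.150516
x_3 = 3.774986 - (4.150516)·(3.774986 - 1.840000)/(4.150516 - (-6.714400)) = 3.035800; f(x_3) = -0.883918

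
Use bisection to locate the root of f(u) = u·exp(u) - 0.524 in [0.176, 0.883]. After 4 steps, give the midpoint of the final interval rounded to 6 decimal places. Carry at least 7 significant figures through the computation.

f(0.176000) = -0.314131, f(0.883000) = 1.611221 (opposite signs)
step 1: m = 0.529500, f(m) = 0.375135 > 0 → root in [0.176000, 0.529500]
step 2: m = 0.352750, f(m) = -0.022045 < 0 → root in [0.352750, 0.529500]
step 3: m = 0.441125, f(m) = 0.161709 > 0 → root in [0.352750, 0.441125]
step 4: m = 0.396937, f(m) = 0.066350 > 0 → root in [0.352750, 0.396937]
Midpoint of [0.352750, 0.396937] = 0.374844

0.374844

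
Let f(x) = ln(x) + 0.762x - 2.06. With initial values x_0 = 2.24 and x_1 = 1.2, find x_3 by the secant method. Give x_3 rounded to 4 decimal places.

f(x_0) = 0.453356, f(x_1) = -0.963278
x_2 = 1.200000 - (-0.963278)·(1.200000 - 2.240000)/(-0.963278 - (0.453356)) = 1.907176; f(x_2) = 0.038892
x_3 = 1.907176 - (0.038892)·(1.907176 - 1.200000)/(0.038892 - (-0.963278)) = 1.879732; f(x_3) = 0.003485

1.8797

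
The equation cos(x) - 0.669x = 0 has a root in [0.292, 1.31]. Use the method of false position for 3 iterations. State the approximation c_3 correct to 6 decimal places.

0.913145

False-position update: c = (a·f(b) − b·f(a))/(f(b) − f(a)); replace the endpoint whose sign matches f(c).
f(0.292000) = 0.762322, f(1.310000) = -0.618540
step 1: c = 0.854000, f(c) = 0.085647 > 0 → new bracket [0.854000, 1.310000]
step 2: c = 0.909461, f(c) = 0.005742 > 0 → new bracket [0.909461, 1.310000]
step 3: c = 0.913145, f(c) = 0.000366 > 0 → new bracket [0.913145, 1.310000]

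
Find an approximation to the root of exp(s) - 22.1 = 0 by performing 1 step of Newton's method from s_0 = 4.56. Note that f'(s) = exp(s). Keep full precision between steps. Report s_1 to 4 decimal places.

3.7912

Newton update: s ← s − f(s)/f'(s).
s_0 = 4.560000: f = 73.483480, f' = 95.583480 → s_1 = 4.560000 - (73.483480)/(95.583480) = 3.791212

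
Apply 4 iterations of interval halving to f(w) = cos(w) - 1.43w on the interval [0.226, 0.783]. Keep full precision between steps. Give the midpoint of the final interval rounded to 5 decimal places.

f(0.226000) = 0.651391, f(0.783000) = -0.410889 (opposite signs)
step 1: m = 0.504500, f(m) = 0.153981 > 0 → root in [0.504500, 0.783000]
step 2: m = 0.643750, f(m) = -0.120712 < 0 → root in [0.504500, 0.643750]
step 3: m = 0.574125, f(m) = 0.018669 > 0 → root in [0.574125, 0.643750]
step 4: m = 0.608938, f(m) = -0.050524 < 0 → root in [0.574125, 0.608938]
Midpoint of [0.574125, 0.608938] = 0.591531

0.59153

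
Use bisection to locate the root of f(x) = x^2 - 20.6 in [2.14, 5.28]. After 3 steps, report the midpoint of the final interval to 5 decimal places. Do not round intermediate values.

f(2.140000) = -16.020400, f(5.280000) = 7.278400 (opposite signs)
step 1: m = 3.710000, f(m) = -6.835900 < 0 → root in [3.710000, 5.280000]
step 2: m = 4.495000, f(m) = -0.394975 < 0 → root in [4.495000, 5.280000]
step 3: m = 4.887500, f(m) = 3.287656 > 0 → root in [4.495000, 4.887500]
Midpoint of [4.495000, 4.887500] = 4.691250

4.69125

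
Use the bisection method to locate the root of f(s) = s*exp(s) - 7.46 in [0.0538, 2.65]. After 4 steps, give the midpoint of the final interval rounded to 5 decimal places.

f(0.053800) = -7.403226, f(2.650000) = 30.048202 (opposite signs)
step 1: m = 1.351900, f(m) = -2.235229 < 0 → root in [1.351900, 2.650000]
step 2: m = 2.000950, f(m) = 7.339184 > 0 → root in [1.351900, 2.000950]
step 3: m = 1.676425, f(m) = 1.502853 > 0 → root in [1.351900, 1.676425]
step 4: m = 1.514162, f(m) = -0.577204 < 0 → root in [1.514162, 1.676425]
Midpoint of [1.514162, 1.676425] = 1.595294

1.59529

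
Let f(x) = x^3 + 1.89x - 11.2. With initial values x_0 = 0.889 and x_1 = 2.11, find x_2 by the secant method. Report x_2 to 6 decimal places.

f(x_0) = -8.817195, f(x_1) = 2.181831
x_2 = 2.110000 - (2.181831)·(2.110000 - 0.889000)/(2.181831 - (-8.817195)) = 1.867795; f(x_2) = -1.153765

1.867795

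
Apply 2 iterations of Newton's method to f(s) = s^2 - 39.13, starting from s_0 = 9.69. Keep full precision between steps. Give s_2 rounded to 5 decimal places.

Newton update: s ← s − f(s)/f'(s).
f'(s) = 2s
s_0 = 9.690000: f = 54.766100, f' = 19.380000 → s_1 = 9.690000 - (54.766100)/(19.380000) = 6.864092
s_1 = 6.864092: f = 7.985757, f' = 13.728184 → s_2 = 6.864092 - (7.985757)/(13.728184) = 6.282387

6.28239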